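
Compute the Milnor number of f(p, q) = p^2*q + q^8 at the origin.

9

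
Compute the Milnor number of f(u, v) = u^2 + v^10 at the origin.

The Hessian of f at 0 has rank 1. Corank 1: A-series; mu = 9 gives A_9.

9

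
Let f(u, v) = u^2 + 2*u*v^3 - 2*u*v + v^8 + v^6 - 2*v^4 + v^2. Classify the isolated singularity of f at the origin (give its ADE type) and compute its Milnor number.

Type A_7, Milnor number mu = 7.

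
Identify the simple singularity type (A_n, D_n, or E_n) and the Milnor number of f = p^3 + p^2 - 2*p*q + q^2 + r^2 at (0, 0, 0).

The Hessian of f at 0 has rank 2. Corank 1: A-series; mu = 2 gives A_2.

Type A_{2}, Milnor number mu = 2.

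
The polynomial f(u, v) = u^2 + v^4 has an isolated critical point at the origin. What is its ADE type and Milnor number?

The Hessian of f at 0 has rank 1. Corank 1: A-series; mu = 3 gives A_3.

Type A_{3}, Milnor number mu = 3.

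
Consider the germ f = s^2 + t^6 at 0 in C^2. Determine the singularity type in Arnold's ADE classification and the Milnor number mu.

Type A_5, Milnor number mu = 5.

The Hessian of f at 0 is [[2, 0], [0, 0]] with rank 1, so corank 1. A Groebner basis of the Jacobian ideal J(f) in C{s,t} is {t^5, s}; counting standard monomials gives mu = 5. Corank 1: A-series; mu = 5 gives A_5.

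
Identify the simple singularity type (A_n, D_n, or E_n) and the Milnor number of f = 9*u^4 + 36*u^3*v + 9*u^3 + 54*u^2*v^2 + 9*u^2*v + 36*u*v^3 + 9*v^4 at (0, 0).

The Hessian of f at 0 is [[0, 0], [0, 0]] with rank 0, so corank 2. A Groebner basis of the Jacobian ideal J(f) in C{u,v} is {u*v^2, -u*v/4 + v^3, u^2 + u*v}; counting standard monomials gives mu = 5. Corank 2; j^3 = 9*u^2*(u + v) has shape L^2 M (L != M), so D-series; mu = 5 gives D_5.

Type D_5, Milnor number mu = 5.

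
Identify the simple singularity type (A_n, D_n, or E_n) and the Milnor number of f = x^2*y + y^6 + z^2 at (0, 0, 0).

Type D_{7}, Milnor number mu = 7.

The Hessian of f at 0 has rank 1. Corank 2; j^3 = x^2*y has shape L^2 M (L != M), so D-series; mu = 7 gives D_7.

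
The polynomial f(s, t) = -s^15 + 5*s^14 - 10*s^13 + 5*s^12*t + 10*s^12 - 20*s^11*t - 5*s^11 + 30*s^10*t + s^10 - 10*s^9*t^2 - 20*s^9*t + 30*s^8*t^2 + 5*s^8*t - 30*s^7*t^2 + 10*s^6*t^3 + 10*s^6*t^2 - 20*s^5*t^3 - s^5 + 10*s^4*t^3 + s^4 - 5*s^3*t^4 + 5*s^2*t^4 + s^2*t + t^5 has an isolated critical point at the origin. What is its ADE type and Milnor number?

Type D6, Milnor number mu = 6.

The Hessian of f at 0 is [[0, 0], [0, 0]] with rank 0, so corank 2. A Groebner basis of the Jacobian ideal J(f) in C{s,t} is {s^2/5 + t^4, s^3, s*t}; counting standard monomials gives mu = 6. Corank 2; j^3 = s^2*t has shape L^2 M (L != M), so D-series; mu = 6 gives D_6.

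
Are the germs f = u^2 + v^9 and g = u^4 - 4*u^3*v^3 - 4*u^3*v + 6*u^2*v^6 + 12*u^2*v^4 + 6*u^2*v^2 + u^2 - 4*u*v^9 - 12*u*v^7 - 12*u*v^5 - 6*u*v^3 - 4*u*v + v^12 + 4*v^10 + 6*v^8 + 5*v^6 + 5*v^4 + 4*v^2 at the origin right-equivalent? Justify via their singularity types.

No.

The Hessian of f at 0 is [[2, 0], [0, 0]] with rank 1, so corank 1. A Groebner basis of the Jacobian ideal J(f) in C{u,v} is {v^8, u}; counting standard monomials gives mu = 8. Corank 1: A-series; mu = 8 gives A_8. The Hessian of g at 0 is [[2, -4], [-4, 8]] with rank 1, so corank 1. A Groebner basis of the Jacobian ideal J(g) in C{u,v} is {v^3, u - 2*v}; counting standard monomials gives mu = 3. Corank 1: A-series; mu = 3 gives A_3. f is A_8 but g is A_3, hence not right-equivalent.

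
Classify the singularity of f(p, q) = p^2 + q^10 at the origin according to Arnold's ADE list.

A_{9}

The Hessian of f at 0 is [[2, 0], [0, 0]] with rank 1, so corank 1. A Groebner basis of the Jacobian ideal J(f) in C{p,q} is {q^9, p}; counting standard monomials gives mu = 9. Corank 1: A-series; mu = 9 gives A_9.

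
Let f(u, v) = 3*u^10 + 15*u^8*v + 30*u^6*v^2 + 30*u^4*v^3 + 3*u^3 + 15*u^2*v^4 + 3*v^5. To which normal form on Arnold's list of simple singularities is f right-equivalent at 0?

E8

The Hessian of f at 0 is [[0, 0], [0, 0]] with rank 0, so corank 2. A Groebner basis of the Jacobian ideal J(f) in C{u,v} is {v^4, u^2}; counting standard monomials gives mu = 8. Corank 2; j^3 = 3*u^3 is a perfect cube, so E-series; the 5-jet and mu = 8 give E_8.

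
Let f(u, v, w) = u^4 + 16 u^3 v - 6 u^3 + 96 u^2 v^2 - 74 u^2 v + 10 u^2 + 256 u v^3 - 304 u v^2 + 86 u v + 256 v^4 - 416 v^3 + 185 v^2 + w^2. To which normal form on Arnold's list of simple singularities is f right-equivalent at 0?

A_{1}

The Hessian of f at 0 is [[20, 86, 0], [86, 370, 0], [0, 0, 2]] with rank 3, so corank 0. A Groebner basis of the Jacobian ideal J(f) in C{u,v,w} is {u, v, w}; counting standard monomials gives mu = 1. Corank 0: nondegenerate Morse point, so A_1.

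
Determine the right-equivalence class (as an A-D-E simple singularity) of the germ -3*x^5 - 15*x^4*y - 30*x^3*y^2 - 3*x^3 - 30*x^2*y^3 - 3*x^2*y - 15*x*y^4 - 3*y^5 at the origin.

D_{6}

The Hessian of f at 0 is [[0, 0], [0, 0]] with rank 0, so corank 2. A Groebner basis of the Jacobian ideal J(f) in C{x,y} is {-x*y/5 + y^4, x*y^2, x^2 + x*y}; counting standard monomials gives mu = 6. Corank 2; j^3 = -3*x^2*(x + y) has shape L^2 M (L != M), so D-series; mu = 6 gives D_6.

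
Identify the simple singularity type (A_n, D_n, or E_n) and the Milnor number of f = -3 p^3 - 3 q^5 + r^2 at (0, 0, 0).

Type E_{8}, Milnor number mu = 8.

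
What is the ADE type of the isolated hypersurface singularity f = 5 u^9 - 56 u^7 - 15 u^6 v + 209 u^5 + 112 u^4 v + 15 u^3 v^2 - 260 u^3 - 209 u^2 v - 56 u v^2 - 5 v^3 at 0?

The Hessian of f at 0 has rank 0. Corank 2; j^3 = -(4*u + v)*(65*u^2 + 36*u*v + 5*v^2) splits into three distinct lines over C (the quadratic factor has nonzero discriminant), so D_4.

D_4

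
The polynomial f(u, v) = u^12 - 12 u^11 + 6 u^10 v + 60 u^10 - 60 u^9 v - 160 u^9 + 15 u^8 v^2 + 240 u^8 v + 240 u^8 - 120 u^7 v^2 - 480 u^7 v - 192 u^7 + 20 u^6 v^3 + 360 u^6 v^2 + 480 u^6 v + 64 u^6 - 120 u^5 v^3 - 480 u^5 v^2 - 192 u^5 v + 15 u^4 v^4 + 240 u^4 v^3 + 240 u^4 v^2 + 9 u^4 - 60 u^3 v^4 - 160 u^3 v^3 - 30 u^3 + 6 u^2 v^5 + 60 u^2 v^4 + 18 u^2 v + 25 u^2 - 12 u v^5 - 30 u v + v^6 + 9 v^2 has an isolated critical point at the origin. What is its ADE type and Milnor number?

Type A_{5}, Milnor number mu = 5.

The Hessian of f at 0 has rank 1. Corank 1: A-series; mu = 5 gives A_5.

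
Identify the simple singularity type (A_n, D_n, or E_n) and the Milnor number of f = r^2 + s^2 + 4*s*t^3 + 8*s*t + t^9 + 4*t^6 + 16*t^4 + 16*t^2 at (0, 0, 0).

The Hessian of f at 0 is [[2, 8, 0], [8, 32, 0], [0, 0, 2]] with rank 2, so corank 1. A Groebner basis of the Jacobian ideal J(f) in C{s,t,r} is {s^2*t^2 - 4*s^2 - 24*s*t - 32*t^2, s^3 + 12*s^2*t + 48*s*t^2 - 32*s - 128*t, s/2 + t^3 + 2*t, r}; counting standard monomials gives mu = 8. Corank 1: A-series; mu = 8 gives A_8.

Type A8, Milnor number mu = 8.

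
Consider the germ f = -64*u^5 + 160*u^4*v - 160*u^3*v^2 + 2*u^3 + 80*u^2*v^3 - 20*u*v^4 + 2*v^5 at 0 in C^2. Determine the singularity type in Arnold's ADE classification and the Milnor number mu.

Type E_8, Milnor number mu = 8.

The Hessian of f at 0 is [[0, 0], [0, 0]] with rank 0, so corank 2. A Groebner basis of the Jacobian ideal J(f) in C{u,v} is {v^5, u*v^3 - v^4/8, u^2}; counting standard monomials gives mu = 8. Corank 2; j^3 = 2*u^3 is a perfect cube, so E-series; the 5-jet and mu = 8 give E_8.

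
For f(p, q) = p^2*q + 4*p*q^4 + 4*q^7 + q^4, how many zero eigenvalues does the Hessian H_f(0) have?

2

Hessian at 0 has rank 0.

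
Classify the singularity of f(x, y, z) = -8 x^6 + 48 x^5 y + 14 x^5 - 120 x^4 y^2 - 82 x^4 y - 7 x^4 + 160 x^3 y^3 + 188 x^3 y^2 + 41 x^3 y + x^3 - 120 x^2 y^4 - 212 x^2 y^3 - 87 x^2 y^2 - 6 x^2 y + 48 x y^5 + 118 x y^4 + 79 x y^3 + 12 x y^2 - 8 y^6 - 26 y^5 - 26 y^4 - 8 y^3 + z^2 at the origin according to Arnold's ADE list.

E7

The Hessian of f at 0 has rank 1. Corank 2; j^3 = (x - 2*y)^3 is a perfect cube, so E-series; the 4-jet and mu = 7 give E_7.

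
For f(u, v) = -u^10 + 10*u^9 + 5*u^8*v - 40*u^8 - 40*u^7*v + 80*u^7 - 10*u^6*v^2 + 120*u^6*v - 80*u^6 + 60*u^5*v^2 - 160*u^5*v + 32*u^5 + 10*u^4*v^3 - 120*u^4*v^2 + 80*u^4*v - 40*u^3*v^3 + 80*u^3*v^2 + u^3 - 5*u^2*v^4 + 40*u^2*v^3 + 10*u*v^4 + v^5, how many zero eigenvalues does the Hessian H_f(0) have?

2

Hessian at 0 has rank 0.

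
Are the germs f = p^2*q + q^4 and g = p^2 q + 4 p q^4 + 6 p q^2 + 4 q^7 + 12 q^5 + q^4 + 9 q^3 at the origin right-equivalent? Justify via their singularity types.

Yes.

The Hessian of f at 0 is [[0, 0], [0, 0]] with rank 0, so corank 2. A Groebner basis of the Jacobian ideal J(f) in C{p,q} is {p^3, p^2/4 + q^3, p*q}; counting standard monomials gives mu = 5. Corank 2; j^3 = p^2*q has shape L^2 M (L != M), so D-series; mu = 5 gives D_5. The Hessian of g at 0 is [[0, 0], [0, 0]] with rank 0, so corank 2. A Groebner basis of the Jacobian ideal J(g) in C{p,q} is {p^3 - 27*p^2/4 + 243*q^2/4, p^2/4 + q^3 - 9*q^2/4, p*q + 3*q^2}; counting standard monomials gives mu = 5. Corank 2; j^3 = q*(p + 3*q)^2 has shape L^2 M (L != M), so D-series; mu = 5 gives D_5. Both have type D_5, hence right-equivalent.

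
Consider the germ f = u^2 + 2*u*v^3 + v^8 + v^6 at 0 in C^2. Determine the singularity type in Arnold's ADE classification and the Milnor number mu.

The Hessian of f at 0 has rank 1. Corank 1: A-series; mu = 7 gives A_7.

Type A7, Milnor number mu = 7.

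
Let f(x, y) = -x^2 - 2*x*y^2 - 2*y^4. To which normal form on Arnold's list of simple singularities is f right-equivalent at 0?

A_3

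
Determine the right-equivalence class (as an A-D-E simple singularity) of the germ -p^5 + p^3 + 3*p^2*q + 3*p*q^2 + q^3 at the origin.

E_8

The Hessian of f at 0 has rank 0. Corank 2; j^3 = (p + q)^3 is a perfect cube, so E-series; the 5-jet and mu = 8 give E_8.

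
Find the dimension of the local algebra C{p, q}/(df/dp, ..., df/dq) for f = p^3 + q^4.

The Hessian of f at 0 has rank 0. Corank 2; j^3 = p^3 is a perfect cube, so E-series; the 4-jet and mu = 6 give E_6.

6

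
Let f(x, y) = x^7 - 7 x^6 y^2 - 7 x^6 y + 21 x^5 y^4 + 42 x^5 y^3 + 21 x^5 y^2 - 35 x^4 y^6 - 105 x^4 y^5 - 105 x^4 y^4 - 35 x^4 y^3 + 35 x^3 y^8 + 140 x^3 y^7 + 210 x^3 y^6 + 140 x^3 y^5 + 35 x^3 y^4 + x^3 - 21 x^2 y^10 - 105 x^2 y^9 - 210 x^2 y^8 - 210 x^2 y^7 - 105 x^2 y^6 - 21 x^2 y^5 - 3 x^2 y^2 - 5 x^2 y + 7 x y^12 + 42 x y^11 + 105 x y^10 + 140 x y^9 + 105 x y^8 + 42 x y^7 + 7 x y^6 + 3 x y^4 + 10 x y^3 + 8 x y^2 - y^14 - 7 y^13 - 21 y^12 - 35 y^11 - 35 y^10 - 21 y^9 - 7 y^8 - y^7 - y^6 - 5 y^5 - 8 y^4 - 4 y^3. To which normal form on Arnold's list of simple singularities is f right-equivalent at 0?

The Hessian of f at 0 is [[0, 0], [0, 0]] with rank 0, so corank 2. A Groebner basis of the Jacobian ideal J(f) in C{x,y} is {-x^2 + 3*x*y + y^4 + y^3 - 2*y^2, x^3 - 6*x^2*y + 12*x^2 - 253*x*y/7 + 29*y^3/7 + 170*y^2/7, -x^2 + x*y^2 + 3*x*y - y^3 - 2*y^2}; counting standard monomials gives mu = 8. Corank 2; j^3 = (x - 2*y)^2*(x - y) has shape L^2 M (L != M), so D-series; mu = 8 gives D_8.

D_8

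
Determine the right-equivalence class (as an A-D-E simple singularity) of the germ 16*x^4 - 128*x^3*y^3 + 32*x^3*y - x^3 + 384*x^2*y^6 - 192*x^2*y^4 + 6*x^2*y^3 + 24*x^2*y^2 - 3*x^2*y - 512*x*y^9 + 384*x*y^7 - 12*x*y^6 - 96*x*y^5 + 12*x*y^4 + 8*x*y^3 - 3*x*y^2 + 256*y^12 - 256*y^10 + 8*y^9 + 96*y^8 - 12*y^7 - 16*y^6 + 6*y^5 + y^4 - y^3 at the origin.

The Hessian of f at 0 has rank 0. Corank 2; j^3 = -(x + y)^3 is a perfect cube, so E-series; the 4-jet and mu = 6 give E_6.

E6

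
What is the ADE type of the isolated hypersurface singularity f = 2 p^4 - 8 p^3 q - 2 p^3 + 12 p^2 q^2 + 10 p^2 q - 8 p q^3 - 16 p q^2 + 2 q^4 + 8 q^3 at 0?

The Hessian of f at 0 has rank 0. Corank 2; j^3 = -2*(p - 2*q)^2*(p - q) has shape L^2 M (L != M), so D-series; mu = 5 gives D_5.

D5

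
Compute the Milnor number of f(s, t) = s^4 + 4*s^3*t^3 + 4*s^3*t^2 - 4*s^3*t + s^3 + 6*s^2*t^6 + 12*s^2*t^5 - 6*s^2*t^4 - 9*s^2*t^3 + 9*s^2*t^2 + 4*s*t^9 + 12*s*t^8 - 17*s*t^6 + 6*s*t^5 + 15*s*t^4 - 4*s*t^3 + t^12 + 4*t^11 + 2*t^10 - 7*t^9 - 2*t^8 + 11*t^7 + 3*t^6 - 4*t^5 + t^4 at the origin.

The Hessian of f at 0 has rank 0. Corank 2; j^3 = s^3 is a perfect cube, so E-series; the 4-jet and mu = 6 give E_6.

6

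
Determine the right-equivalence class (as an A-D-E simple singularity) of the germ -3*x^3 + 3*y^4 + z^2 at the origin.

The Hessian of f at 0 has rank 1. Corank 2; j^3 = -3*x^3 is a perfect cube, so E-series; the 4-jet and mu = 6 give E_6.

E_{6}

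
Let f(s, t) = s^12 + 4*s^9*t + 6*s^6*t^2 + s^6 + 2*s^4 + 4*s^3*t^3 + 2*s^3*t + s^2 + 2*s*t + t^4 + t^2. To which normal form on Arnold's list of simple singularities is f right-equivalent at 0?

The Hessian of f at 0 has rank 1. Corank 1: A-series; mu = 3 gives A_3.

A_{3}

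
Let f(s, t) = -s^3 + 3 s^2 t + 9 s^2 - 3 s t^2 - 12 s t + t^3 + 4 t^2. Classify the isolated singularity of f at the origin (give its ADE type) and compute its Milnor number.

The Hessian of f at 0 has rank 1. Corank 1: A-series; mu = 2 gives A_2.

Type A2, Milnor number mu = 2.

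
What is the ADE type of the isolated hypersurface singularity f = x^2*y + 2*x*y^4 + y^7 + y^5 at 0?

D_6

The Hessian of f at 0 has rank 0. Corank 2; j^3 = x^2*y has shape L^2 M (L != M), so D-series; mu = 6 gives D_6.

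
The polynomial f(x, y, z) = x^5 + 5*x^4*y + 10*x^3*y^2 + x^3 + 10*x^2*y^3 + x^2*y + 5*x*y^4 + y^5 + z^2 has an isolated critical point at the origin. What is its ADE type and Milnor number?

Type D_6, Milnor number mu = 6.

The Hessian of f at 0 is [[0, 0, 0], [0, 0, 0], [0, 0, 2]] with rank 1, so corank 2. A Groebner basis of the Jacobian ideal J(f) in C{x,y,z} is {-x*y/5 + y^4, x*y^2, x^2 + x*y, z}; counting standard monomials gives mu = 6. Corank 2; j^3 = x^2*(x + y) has shape L^2 M (L != M), so D-series; mu = 6 gives D_6.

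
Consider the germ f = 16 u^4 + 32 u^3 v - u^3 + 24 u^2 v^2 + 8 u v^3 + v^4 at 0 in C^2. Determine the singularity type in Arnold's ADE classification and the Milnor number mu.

The Hessian of f at 0 has rank 0. Corank 2; j^3 = -u^3 is a perfect cube, so E-series; the 4-jet and mu = 6 give E_6.

Type E6, Milnor number mu = 6.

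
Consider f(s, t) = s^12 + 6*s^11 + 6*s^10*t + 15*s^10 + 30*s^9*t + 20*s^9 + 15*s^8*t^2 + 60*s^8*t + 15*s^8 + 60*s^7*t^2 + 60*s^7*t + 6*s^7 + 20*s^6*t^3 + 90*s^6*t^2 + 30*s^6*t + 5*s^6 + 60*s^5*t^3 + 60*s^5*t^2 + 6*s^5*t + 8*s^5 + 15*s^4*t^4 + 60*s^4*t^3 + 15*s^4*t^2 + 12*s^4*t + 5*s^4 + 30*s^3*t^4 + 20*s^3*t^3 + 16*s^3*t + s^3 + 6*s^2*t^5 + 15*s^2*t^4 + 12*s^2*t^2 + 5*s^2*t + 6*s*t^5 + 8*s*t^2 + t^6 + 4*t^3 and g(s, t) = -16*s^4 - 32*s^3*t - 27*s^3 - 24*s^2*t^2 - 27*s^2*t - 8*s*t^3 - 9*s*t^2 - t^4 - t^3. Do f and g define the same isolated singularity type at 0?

No.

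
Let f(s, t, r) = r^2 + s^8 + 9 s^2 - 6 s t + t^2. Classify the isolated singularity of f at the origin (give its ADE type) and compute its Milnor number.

The Hessian of f at 0 has rank 2. Corank 1: A-series; mu = 7 gives A_7.

Type A_7, Milnor number mu = 7.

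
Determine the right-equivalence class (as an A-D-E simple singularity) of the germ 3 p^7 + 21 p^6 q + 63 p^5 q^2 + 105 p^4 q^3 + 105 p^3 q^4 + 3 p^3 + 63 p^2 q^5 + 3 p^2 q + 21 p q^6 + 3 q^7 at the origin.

The Hessian of f at 0 is [[0, 0], [0, 0]] with rank 0, so corank 2. A Groebner basis of the Jacobian ideal J(f) in C{p,q} is {-p*q/7 + q^6, p*q^2, p^2 + p*q}; counting standard monomials gives mu = 8. Corank 2; j^3 = 3*p^2*(p + q) has shape L^2 M (L != M), so D-series; mu = 8 gives D_8.

D_8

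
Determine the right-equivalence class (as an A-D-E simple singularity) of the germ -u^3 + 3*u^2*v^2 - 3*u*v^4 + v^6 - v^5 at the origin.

The Hessian of f at 0 has rank 0. Corank 2; j^3 = -u^3 is a perfect cube, so E-series; the 5-jet and mu = 8 give E_8.

E_8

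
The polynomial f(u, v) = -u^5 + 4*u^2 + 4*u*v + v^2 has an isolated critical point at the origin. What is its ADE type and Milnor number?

Type A4, Milnor number mu = 4.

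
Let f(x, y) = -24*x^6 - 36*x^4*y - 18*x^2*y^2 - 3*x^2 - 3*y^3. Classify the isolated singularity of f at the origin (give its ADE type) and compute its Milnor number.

The Hessian of f at 0 has rank 1. Corank 1: A-series; mu = 2 gives A_2.

Type A_{2}, Milnor number mu = 2.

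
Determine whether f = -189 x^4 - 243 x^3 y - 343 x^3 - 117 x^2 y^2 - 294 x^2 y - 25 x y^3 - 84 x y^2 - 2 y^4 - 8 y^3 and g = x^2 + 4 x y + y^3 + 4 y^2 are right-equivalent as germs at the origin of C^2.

The Hessian of f at 0 has rank 0. Corank 2; j^3 = -(7*x + 2*y)^3 is a perfect cube, so E-series; the 4-jet and mu = 7 give E_7. The Hessian of g at 0 has rank 1. Corank 1: A-series; mu = 2 gives A_2. f is E_7 but g is A_2, hence not right-equivalent.

No.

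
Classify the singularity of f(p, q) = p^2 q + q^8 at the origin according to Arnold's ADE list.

D_9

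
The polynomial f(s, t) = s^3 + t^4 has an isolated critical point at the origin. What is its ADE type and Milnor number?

Type E6, Milnor number mu = 6.

The Hessian of f at 0 is [[0, 0], [0, 0]] with rank 0, so corank 2. A Groebner basis of the Jacobian ideal J(f) in C{s,t} is {t^3, s^2}; counting standard monomials gives mu = 6. Corank 2; j^3 = s^3 is a perfect cube, so E-series; the 4-jet and mu = 6 give E_6.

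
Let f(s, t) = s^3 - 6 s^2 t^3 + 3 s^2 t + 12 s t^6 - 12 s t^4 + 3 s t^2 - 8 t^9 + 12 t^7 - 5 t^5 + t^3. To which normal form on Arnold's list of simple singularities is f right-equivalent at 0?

E8

The Hessian of f at 0 has rank 0. Corank 2; j^3 = (s + t)^3 is a perfect cube, so E-series; the 5-jet and mu = 8 give E_8.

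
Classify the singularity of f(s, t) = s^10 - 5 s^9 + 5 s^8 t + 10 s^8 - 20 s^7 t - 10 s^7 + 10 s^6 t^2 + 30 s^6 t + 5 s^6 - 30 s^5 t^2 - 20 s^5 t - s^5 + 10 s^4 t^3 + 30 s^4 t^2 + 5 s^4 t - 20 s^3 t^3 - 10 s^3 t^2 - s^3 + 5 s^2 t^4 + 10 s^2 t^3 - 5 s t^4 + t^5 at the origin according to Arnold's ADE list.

The Hessian of f at 0 has rank 0. Corank 2; j^3 = -s^3 is a perfect cube, so E-series; the 5-jet and mu = 8 give E_8.

E_8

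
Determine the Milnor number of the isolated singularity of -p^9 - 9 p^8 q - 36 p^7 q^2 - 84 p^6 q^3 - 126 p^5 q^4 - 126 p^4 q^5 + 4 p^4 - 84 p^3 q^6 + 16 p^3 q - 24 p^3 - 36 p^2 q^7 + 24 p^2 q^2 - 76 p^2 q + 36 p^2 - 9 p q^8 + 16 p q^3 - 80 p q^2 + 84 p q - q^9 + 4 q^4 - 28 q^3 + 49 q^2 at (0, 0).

8

The Hessian of f at 0 has rank 1. Corank 1: A-series; mu = 8 gives A_8.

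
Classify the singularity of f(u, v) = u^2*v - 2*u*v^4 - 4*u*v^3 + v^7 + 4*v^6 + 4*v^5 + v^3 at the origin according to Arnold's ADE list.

The Hessian of f at 0 has rank 0. Corank 2; j^3 = v*(u^2 + v^2) splits into three distinct lines over C (the quadratic factor has nonzero discriminant), so D_4.

D_4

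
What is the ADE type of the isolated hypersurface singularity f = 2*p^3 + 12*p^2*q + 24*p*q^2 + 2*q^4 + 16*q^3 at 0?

The Hessian of f at 0 has rank 0. Corank 2; j^3 = 2*(p + 2*q)^3 is a perfect cube, so E-series; the 4-jet and mu = 6 give E_6.

E6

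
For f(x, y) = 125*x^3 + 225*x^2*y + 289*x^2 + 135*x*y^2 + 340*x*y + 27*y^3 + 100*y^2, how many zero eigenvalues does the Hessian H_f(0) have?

1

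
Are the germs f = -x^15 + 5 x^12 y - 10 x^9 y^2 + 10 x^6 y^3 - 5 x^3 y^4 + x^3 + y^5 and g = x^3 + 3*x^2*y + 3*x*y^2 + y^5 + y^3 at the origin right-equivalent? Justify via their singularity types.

Yes.

The Hessian of f at 0 has rank 0. Corank 2; j^3 = x^3 is a perfect cube, so E-series; the 5-jet and mu = 8 give E_8. The Hessian of g at 0 has rank 0. Corank 2; j^3 = (x + y)^3 is a perfect cube, so E-series; the 5-jet and mu = 8 give E_8. Both have type E_8, hence right-equivalent.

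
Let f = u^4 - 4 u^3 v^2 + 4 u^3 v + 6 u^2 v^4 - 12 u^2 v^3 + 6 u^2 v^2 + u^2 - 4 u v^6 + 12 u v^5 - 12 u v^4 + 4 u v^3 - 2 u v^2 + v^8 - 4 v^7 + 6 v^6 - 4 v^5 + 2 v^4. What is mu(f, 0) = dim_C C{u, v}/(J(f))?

3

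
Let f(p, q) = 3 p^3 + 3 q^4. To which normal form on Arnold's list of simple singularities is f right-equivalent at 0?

The Hessian of f at 0 is [[0, 0], [0, 0]] with rank 0, so corank 2. A Groebner basis of the Jacobian ideal J(f) in C{p,q} is {q^3, p^2}; counting standard monomials gives mu = 6. Corank 2; j^3 = 3*p^3 is a perfect cube, so E-series; the 4-jet and mu = 6 give E_6.

E_6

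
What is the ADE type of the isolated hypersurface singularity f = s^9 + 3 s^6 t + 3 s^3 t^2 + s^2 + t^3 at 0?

A2

The Hessian of f at 0 is [[2, 0], [0, 0]] with rank 1, so corank 1. A Groebner basis of the Jacobian ideal J(f) in C{s,t} is {t^2, s}; counting standard monomials gives mu = 2. Corank 1: A-series; mu = 2 gives A_2.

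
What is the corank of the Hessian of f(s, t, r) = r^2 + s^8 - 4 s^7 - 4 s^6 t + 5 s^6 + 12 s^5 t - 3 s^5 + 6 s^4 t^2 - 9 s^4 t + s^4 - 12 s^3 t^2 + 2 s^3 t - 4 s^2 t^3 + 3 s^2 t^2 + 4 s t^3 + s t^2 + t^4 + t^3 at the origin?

Hessian at 0 has rank 1.

2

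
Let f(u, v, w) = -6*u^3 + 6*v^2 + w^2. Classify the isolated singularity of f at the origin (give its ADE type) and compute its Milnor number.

The Hessian of f at 0 is [[0, 0, 0], [0, 12, 0], [0, 0, 2]] with rank 2, so corank 1. A Groebner basis of the Jacobian ideal J(f) in C{u,v,w} is {u^2, v, w}; counting standard monomials gives mu = 2. Corank 1: A-series; mu = 2 gives A_2.

Type A_{2}, Milnor number mu = 2.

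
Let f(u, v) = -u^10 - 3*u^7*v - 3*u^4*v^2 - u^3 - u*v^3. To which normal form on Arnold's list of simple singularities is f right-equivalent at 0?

E7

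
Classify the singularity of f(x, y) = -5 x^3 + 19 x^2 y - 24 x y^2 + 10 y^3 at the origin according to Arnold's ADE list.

The Hessian of f at 0 has rank 0. Corank 2; j^3 = -(x - y)*(5*x^2 - 14*x*y + 10*y^2) splits into three distinct lines over C (the quadratic factor has nonzero discriminant), so D_4.

D4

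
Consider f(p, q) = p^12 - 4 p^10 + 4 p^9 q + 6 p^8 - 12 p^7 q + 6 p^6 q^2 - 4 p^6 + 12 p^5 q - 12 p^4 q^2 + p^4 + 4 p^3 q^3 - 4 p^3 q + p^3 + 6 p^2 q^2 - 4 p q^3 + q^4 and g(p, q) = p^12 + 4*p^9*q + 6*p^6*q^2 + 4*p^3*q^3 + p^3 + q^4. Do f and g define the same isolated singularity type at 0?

Yes.

The Hessian of f at 0 is [[0, 0], [0, 0]] with rank 0, so corank 2. A Groebner basis of the Jacobian ideal J(f) in C{p,q} is {q^4, p*q^2 - q^3/3, p^2}; counting standard monomials gives mu = 6. Corank 2; j^3 = p^3 is a perfect cube, so E-series; the 4-jet and mu = 6 give E_6. The Hessian of g at 0 is [[0, 0], [0, 0]] with rank 0, so corank 2. A Groebner basis of the Jacobian ideal J(g) in C{p,q} is {q^3, p^2}; counting standard monomials gives mu = 6. Corank 2; j^3 = p^3 is a perfect cube, so E-series; the 4-jet and mu = 6 give E_6. Both have type E_6, hence right-equivalent.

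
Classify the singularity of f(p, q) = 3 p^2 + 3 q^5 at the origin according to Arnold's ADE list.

A_{4}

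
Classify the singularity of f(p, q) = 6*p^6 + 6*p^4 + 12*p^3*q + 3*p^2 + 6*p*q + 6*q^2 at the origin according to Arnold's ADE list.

A_{1}

The Hessian of f at 0 is [[6, 6], [6, 12]] with rank 2, so corank 0. A Groebner basis of the Jacobian ideal J(f) in C{p,q} is {p, q}; counting standard monomials gives mu = 1. Corank 0: nondegenerate Morse point, so A_1.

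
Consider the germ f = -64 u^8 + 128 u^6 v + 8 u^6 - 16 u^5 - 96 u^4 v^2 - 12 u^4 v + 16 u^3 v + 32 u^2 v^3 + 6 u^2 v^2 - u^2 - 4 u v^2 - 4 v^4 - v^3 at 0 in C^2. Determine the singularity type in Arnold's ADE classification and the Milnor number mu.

The Hessian of f at 0 is [[-2, 0], [0, 0]] with rank 1, so corank 1. A Groebner basis of the Jacobian ideal J(f) in C{u,v} is {v^2, u}; counting standard monomials gives mu = 2. Corank 1: A-series; mu = 2 gives A_2.

Type A_2, Milnor number mu = 2.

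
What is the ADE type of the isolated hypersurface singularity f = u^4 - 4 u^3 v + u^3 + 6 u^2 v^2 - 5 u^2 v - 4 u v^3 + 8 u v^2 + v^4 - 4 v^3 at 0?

The Hessian of f at 0 has rank 0. Corank 2; j^3 = (u - 2*v)^2*(u - v) has shape L^2 M (L != M), so D-series; mu = 5 gives D_5.

D_5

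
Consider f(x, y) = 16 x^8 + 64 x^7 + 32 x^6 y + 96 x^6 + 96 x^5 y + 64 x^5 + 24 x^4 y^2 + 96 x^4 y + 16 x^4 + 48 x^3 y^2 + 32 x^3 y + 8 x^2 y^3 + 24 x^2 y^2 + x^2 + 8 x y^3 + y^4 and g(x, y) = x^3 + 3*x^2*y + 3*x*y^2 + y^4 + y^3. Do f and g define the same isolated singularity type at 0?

The Hessian of f at 0 has rank 1. Corank 1: A-series; mu = 3 gives A_3. The Hessian of g at 0 has rank 0. Corank 2; j^3 = (x + y)^3 is a perfect cube, so E-series; the 4-jet and mu = 6 give E_6. f is A_3 but g is E_6, hence not right-equivalent.

No.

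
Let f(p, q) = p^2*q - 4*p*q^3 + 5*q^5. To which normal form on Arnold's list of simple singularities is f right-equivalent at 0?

The Hessian of f at 0 has rank 0. Corank 2; j^3 = p^2*q has shape L^2 M (L != M), so D-series; mu = 6 gives D_6.

D_{6}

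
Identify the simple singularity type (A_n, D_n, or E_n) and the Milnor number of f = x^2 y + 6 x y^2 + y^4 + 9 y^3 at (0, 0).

Type D_{5}, Milnor number mu = 5.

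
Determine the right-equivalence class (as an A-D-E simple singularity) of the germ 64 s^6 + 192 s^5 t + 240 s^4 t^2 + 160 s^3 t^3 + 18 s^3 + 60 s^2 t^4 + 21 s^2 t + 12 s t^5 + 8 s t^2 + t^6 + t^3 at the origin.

D_{7}

The Hessian of f at 0 is [[0, 0], [0, 0]] with rank 0, so corank 2. A Groebner basis of the Jacobian ideal J(f) in C{s,t} is {-243*s*t/4 + t^5 - 81*t^2/4, s*t^2 + t^3/3, s^2 + 5*s*t/6 + t^2/6}; counting standard monomials gives mu = 7. Corank 2; j^3 = (2*s + t)*(3*s + t)^2 has shape L^2 M (L != M), so D-series; mu = 7 gives D_7.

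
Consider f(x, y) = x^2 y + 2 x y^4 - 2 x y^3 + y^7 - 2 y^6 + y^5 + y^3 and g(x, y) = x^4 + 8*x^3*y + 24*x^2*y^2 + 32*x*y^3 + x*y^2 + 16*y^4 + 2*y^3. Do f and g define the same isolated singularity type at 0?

No.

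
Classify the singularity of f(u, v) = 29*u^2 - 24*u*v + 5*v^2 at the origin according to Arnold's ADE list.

A1

The Hessian of f at 0 has rank 2. Corank 0: nondegenerate Morse point, so A_1.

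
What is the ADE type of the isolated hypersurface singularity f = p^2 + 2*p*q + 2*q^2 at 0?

A1

The Hessian of f at 0 has rank 2. Corank 0: nondegenerate Morse point, so A_1.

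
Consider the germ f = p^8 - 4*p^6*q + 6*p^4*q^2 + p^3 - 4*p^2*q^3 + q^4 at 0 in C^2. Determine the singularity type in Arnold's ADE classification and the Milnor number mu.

The Hessian of f at 0 is [[0, 0], [0, 0]] with rank 0, so corank 2. A Groebner basis of the Jacobian ideal J(f) in C{p,q} is {q^3, p^2}; counting standard monomials gives mu = 6. Corank 2; j^3 = p^3 is a perfect cube, so E-series; the 4-jet and mu = 6 give E_6.

Type E_6, Milnor number mu = 6.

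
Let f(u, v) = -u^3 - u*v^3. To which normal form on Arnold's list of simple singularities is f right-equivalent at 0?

E_{7}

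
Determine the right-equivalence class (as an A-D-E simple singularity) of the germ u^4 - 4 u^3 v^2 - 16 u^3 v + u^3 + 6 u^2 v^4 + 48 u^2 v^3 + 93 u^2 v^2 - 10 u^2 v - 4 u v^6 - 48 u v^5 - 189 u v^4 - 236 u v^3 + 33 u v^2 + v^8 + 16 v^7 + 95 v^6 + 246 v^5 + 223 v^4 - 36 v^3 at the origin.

D5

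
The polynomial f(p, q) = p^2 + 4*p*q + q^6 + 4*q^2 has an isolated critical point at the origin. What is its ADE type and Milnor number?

Type A_5, Milnor number mu = 5.

The Hessian of f at 0 is [[2, 4], [4, 8]] with rank 1, so corank 1. A Groebner basis of the Jacobian ideal J(f) in C{p,q} is {q^5, p + 2*q}; counting standard monomials gives mu = 5. Corank 1: A-series; mu = 5 gives A_5.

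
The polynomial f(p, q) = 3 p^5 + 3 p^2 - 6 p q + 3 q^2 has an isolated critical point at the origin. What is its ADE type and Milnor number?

The Hessian of f at 0 is [[6, -6], [-6, 6]] with rank 1, so corank 1. A Groebner basis of the Jacobian ideal J(f) in C{p,q} is {q^4, p - q}; counting standard monomials gives mu = 4. Corank 1: A-series; mu = 4 gives A_4.

Type A4, Milnor number mu = 4.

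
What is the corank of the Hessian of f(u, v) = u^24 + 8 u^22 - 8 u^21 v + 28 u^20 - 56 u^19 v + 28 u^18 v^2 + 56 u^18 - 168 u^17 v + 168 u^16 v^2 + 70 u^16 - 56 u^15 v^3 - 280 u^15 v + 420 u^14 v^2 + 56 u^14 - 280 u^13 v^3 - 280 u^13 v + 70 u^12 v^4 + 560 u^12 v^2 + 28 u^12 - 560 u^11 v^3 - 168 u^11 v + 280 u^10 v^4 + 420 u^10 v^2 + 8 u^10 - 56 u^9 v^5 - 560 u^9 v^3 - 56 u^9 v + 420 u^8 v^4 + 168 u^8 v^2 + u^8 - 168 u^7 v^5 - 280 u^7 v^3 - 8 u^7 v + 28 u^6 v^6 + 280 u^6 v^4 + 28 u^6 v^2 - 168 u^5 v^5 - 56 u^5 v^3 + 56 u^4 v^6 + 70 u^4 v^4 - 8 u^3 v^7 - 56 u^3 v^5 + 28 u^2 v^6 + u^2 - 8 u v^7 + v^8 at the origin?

Hessian at 0 has rank 1.

1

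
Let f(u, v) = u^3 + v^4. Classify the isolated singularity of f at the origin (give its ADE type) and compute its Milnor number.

Type E6, Milnor number mu = 6.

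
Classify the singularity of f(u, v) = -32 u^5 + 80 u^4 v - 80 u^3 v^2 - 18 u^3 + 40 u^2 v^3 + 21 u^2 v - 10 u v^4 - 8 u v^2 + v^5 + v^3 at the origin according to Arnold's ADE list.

The Hessian of f at 0 has rank 0. Corank 2; j^3 = -(2*u - v)*(3*u - v)^2 has shape L^2 M (L != M), so D-series; mu = 6 gives D_6.

D_6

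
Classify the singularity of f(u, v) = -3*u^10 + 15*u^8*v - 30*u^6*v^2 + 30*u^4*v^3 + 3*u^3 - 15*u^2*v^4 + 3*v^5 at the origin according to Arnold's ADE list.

The Hessian of f at 0 is [[0, 0], [0, 0]] with rank 0, so corank 2. A Groebner basis of the Jacobian ideal J(f) in C{u,v} is {v^4, u^2}; counting standard monomials gives mu = 8. Corank 2; j^3 = 3*u^3 is a perfect cube, so E-series; the 5-jet and mu = 8 give E_8.

E_8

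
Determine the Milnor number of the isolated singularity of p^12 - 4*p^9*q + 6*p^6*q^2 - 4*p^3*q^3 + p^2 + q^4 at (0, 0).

The Hessian of f at 0 has rank 1. Corank 1: A-series; mu = 3 gives A_3.

3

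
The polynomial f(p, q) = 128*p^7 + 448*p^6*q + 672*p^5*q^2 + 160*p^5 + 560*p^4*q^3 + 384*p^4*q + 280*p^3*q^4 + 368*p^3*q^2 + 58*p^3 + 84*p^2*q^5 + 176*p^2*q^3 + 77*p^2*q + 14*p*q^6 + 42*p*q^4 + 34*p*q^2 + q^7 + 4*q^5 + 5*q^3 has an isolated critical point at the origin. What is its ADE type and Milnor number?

Type D_{4}, Milnor number mu = 4.

The Hessian of f at 0 has rank 0. Corank 2; j^3 = (2*p + q)*(29*p^2 + 24*p*q + 5*q^2) splits into three distinct lines over C (the quadratic factor has nonzero discriminant), so D_4.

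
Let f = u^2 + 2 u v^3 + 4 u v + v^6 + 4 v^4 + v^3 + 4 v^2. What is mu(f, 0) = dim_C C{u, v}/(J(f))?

The Hessian of f at 0 has rank 1. Corank 1: A-series; mu = 2 gives A_2.

2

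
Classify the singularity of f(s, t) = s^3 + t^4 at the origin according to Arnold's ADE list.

E_{6}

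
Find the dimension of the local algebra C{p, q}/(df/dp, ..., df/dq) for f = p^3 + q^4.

6

The Hessian of f at 0 has rank 0. Corank 2; j^3 = p^3 is a perfect cube, so E-series; the 4-jet and mu = 6 give E_6.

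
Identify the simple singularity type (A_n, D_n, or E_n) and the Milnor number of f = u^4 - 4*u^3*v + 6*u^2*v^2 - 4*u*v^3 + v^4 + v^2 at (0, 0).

Type A_3, Milnor number mu = 3.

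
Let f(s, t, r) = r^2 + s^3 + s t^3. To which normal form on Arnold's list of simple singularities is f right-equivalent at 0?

E7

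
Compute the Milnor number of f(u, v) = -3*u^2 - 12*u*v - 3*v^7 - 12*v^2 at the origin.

The Hessian of f at 0 has rank 1. Corank 1: A-series; mu = 6 gives A_6.

6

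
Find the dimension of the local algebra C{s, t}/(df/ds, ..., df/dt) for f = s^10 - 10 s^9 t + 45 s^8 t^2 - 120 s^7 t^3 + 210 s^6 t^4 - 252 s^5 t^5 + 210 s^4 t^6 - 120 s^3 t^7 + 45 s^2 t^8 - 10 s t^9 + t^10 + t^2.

The Hessian of f at 0 is [[0, 0], [0, 2]] with rank 1, so corank 1. A Groebner basis of the Jacobian ideal J(f) in C{s,t} is {s^9, t}; counting standard monomials gives mu = 9. Corank 1: A-series; mu = 9 gives A_9.

9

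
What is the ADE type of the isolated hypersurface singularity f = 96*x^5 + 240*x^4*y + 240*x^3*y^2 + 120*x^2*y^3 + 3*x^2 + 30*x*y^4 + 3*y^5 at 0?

The Hessian of f at 0 is [[6, 0], [0, 0]] with rank 1, so corank 1. A Groebner basis of the Jacobian ideal J(f) in C{x,y} is {y^4, x}; counting standard monomials gives mu = 4. Corank 1: A-series; mu = 4 gives A_4.

A_{4}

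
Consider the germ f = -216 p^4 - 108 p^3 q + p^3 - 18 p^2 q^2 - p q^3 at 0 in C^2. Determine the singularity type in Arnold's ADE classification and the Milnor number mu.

Type E_7, Milnor number mu = 7.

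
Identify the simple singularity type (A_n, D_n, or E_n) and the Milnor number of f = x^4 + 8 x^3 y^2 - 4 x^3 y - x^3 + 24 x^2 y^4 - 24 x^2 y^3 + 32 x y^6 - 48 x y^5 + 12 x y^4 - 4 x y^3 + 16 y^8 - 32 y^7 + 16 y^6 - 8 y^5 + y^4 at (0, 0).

The Hessian of f at 0 has rank 0. Corank 2; j^3 = -x^3 is a perfect cube, so E-series; the 4-jet and mu = 6 give E_6.

Type E_6, Milnor number mu = 6.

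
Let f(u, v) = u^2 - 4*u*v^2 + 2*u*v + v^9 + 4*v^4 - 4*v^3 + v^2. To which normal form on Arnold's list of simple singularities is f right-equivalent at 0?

A_8

The Hessian of f at 0 has rank 1. Corank 1: A-series; mu = 8 gives A_8.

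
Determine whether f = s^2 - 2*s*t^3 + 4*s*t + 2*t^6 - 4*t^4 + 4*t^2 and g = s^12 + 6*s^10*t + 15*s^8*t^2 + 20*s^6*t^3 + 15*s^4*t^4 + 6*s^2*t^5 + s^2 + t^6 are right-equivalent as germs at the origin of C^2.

Yes.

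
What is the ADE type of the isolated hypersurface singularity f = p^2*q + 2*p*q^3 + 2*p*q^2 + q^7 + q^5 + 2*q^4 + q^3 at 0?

The Hessian of f at 0 has rank 0. Corank 2; j^3 = q*(p + q)^2 has shape L^2 M (L != M), so D-series; mu = 8 gives D_8.

D8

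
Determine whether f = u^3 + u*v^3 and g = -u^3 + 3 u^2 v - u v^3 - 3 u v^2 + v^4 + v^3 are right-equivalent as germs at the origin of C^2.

The Hessian of f at 0 has rank 0. Corank 2; j^3 = u^3 is a perfect cube, so E-series; the 4-jet and mu = 7 give E_7. The Hessian of g at 0 has rank 0. Corank 2; j^3 = -(u - v)^3 is a perfect cube, so E-series; the 4-jet and mu = 7 give E_7. Both have type E_7, hence right-equivalent.

Yes.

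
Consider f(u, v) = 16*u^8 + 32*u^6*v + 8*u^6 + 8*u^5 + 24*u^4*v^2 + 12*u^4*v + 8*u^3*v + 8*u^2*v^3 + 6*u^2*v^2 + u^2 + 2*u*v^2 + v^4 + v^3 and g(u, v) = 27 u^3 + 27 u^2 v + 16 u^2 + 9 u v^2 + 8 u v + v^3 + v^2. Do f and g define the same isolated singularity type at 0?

The Hessian of f at 0 is [[2, 0], [0, 0]] with rank 1, so corank 1. A Groebner basis of the Jacobian ideal J(f) in C{u,v} is {v^2, u}; counting standard monomials gives mu = 2. Corank 1: A-series; mu = 2 gives A_2. The Hessian of g at 0 is [[32, 8], [8, 2]] with rank 1, so corank 1. A Groebner basis of the Jacobian ideal J(g) in C{u,v} is {v^2, u + v/4}; counting standard monomials gives mu = 2. Corank 1: A-series; mu = 2 gives A_2. Both have type A_2, hence right-equivalent.

Yes.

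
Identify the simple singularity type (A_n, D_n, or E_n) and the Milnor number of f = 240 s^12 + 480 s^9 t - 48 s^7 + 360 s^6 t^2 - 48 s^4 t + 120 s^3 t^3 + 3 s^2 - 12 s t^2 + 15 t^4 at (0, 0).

The Hessian of f at 0 is [[6, 0], [0, 0]] with rank 1, so corank 1. A Groebner basis of the Jacobian ideal J(f) in C{s,t} is {s^2, s*t, -s/2 + t^2}; counting standard monomials gives mu = 3. Corank 1: A-series; mu = 3 gives A_3.

Type A_{3}, Milnor number mu = 3.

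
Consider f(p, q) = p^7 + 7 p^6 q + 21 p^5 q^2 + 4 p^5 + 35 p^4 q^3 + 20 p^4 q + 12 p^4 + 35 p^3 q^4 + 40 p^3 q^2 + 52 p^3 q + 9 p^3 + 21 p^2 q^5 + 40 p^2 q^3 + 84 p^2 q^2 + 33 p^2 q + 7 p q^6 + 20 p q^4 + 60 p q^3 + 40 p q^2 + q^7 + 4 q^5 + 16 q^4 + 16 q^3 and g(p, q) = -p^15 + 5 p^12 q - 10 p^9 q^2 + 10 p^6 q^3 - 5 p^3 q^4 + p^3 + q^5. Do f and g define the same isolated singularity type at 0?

No.

The Hessian of f at 0 has rank 0. Corank 2; j^3 = (p + q)*(3*p + 4*q)^2 has shape L^2 M (L != M), so D-series; mu = 8 gives D_8. The Hessian of g at 0 has rank 0. Corank 2; j^3 = p^3 is a perfect cube, so E-series; the 5-jet and mu = 8 give E_8. f is D_8 but g is E_8, hence not right-equivalent.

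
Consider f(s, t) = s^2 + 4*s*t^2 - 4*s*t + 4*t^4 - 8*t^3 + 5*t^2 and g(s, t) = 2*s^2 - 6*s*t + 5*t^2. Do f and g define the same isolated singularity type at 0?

The Hessian of f at 0 is [[2, -4], [-4, 10]] with rank 2, so corank 0. A Groebner basis of the Jacobian ideal J(f) in C{s,t} is {s, t}; counting standard monomials gives mu = 1. Corank 0: nondegenerate Morse point, so A_1. The Hessian of g at 0 is [[4, -6], [-6, 10]] with rank 2, so corank 0. A Groebner basis of the Jacobian ideal J(g) in C{s,t} is {s, t}; counting standard monomials gives mu = 1. Corank 0: nondegenerate Morse point, so A_1. Both have type A_1, hence right-equivalent.

Yes.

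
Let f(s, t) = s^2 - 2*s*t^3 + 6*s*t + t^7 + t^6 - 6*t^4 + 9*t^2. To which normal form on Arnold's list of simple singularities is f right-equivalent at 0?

A6

The Hessian of f at 0 has rank 1. Corank 1: A-series; mu = 6 gives A_6.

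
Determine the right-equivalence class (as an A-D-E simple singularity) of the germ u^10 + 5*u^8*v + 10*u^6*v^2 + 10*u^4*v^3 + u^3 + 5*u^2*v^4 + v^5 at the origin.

E8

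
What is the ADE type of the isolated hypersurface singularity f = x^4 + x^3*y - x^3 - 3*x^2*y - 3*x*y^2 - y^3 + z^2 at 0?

E7

The Hessian of f at 0 has rank 1. Corank 2; j^3 = -(x + y)^3 is a perfect cube, so E-series; the 4-jet and mu = 7 give E_7.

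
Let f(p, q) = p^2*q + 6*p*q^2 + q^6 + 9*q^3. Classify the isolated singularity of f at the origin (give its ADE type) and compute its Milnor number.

Type D7, Milnor number mu = 7.

The Hessian of f at 0 has rank 0. Corank 2; j^3 = q*(p + 3*q)^2 has shape L^2 M (L != M), so D-series; mu = 7 gives D_7.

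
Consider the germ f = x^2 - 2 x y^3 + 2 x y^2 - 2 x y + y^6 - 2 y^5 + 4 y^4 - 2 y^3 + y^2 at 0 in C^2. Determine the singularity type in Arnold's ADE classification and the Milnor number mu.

The Hessian of f at 0 has rank 1. Corank 1: A-series; mu = 3 gives A_3.

Type A_{3}, Milnor number mu = 3.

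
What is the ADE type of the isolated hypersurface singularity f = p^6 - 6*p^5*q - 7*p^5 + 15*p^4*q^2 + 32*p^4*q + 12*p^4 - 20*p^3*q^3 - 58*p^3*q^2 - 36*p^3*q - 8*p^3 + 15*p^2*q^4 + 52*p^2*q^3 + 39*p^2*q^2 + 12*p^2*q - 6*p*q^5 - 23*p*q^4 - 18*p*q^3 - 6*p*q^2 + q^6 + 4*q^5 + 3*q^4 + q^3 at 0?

E8

The Hessian of f at 0 is [[0, 0], [0, 0]] with rank 0, so corank 2. A Groebner basis of the Jacobian ideal J(f) in C{p,q} is {20*p^2 + p*q^3 - 5*p*q^2 - 20*p*q + 5*q^3/2 + 5*q^2, 32*p^2 - 8*p*q^2 - 32*p*q + q^4 + 4*q^3 + 8*q^2, p^3 + 3*p^2/2 - 9*p*q^2/8 - 3*p*q/2 + 7*q^3/16 + 3*q^2/8, p^2*q + p^2 - 5*p*q^2/4 - p*q + 3*q^3/8 + q^2/4}; counting standard monomials gives mu = 8. Corank 2; j^3 = -(2*p - q)^3 is a perfect cube, so E-series; the 5-jet and mu = 8 give E_8.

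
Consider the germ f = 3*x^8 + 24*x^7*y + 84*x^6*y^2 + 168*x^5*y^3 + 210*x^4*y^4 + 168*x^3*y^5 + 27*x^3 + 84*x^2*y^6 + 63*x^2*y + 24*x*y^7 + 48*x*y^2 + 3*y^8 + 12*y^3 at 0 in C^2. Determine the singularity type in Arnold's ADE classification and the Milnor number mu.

Type D9, Milnor number mu = 9.

The Hessian of f at 0 has rank 0. Corank 2; j^3 = 3*(x + y)*(3*x + 2*y)^2 has shape L^2 M (L != M), so D-series; mu = 9 gives D_9.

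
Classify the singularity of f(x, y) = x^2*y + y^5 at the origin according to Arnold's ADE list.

The Hessian of f at 0 has rank 0. Corank 2; j^3 = x^2*y has shape L^2 M (L != M), so D-series; mu = 6 gives D_6.

D_{6}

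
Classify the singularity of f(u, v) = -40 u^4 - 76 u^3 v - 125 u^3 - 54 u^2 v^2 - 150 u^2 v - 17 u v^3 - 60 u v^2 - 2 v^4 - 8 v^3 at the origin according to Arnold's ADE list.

E7

The Hessian of f at 0 is [[0, 0], [0, 0]] with rank 0, so corank 2. A Groebner basis of the Jacobian ideal J(f) in C{u,v} is {1171875*u^2/4 + 234375*u*v + v^4 + 125*v^3/4 + 46875*v^2, u^3 + 675*u^2/2 + 270*u*v + v^3/10 + 54*v^2, u^2*v - 2125*u^2/4 - 425*u*v - 13*v^3/60 - 85*v^2, 625*u^2 + u*v^2 + 500*u*v + 7*v^3/15 + 100*v^2}; counting standard monomials gives mu = 7. Corank 2; j^3 = -(5*u + 2*v)^3 is a perfect cube, so E-series; the 4-jet and mu = 7 give E_7.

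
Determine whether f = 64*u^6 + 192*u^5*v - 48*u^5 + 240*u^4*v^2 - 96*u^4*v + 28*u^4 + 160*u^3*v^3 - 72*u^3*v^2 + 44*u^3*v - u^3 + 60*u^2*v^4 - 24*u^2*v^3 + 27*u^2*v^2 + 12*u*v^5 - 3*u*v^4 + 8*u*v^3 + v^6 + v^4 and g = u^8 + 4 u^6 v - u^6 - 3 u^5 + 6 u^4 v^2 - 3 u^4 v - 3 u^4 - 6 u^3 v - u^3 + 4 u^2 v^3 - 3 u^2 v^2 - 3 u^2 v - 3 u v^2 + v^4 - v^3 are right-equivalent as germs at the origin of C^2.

The Hessian of f at 0 has rank 0. Corank 2; j^3 = -u^3 is a perfect cube, so E-series; the 4-jet and mu = 6 give E_6. The Hessian of g at 0 has rank 0. Corank 2; j^3 = -(u + v)^3 is a perfect cube, so E-series; the 4-jet and mu = 6 give E_6. Both have type E_6, hence right-equivalent.

Yes.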